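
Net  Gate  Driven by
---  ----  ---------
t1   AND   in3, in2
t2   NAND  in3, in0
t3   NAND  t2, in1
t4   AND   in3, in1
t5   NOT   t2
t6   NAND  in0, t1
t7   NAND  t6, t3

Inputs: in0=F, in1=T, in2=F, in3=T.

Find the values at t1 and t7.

t1 = in3 AND in2 = T AND F = F
t2 = in3 NAND in0 = T NAND F = T
t3 = t2 NAND in1 = T NAND T = F
t6 = in0 NAND t1 = F NAND F = T
t7 = t6 NAND t3 = T NAND F = T

t1 = F, t7 = T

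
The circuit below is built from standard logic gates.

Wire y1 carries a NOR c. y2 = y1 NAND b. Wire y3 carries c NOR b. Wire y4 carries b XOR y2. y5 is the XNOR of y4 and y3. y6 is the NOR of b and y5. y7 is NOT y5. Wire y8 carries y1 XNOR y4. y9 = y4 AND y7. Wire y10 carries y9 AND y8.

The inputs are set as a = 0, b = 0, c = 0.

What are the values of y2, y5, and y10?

y1 = a NOR c = 0 NOR 0 = 1
y2 = y1 NAND b = 1 NAND 0 = 1
y3 = c NOR b = 0 NOR 0 = 1
y4 = b XOR y2 = 0 XOR 1 = 1
y5 = y4 XNOR y3 = 1 XNOR 1 = 1
y7 = NOT y5 = NOT 1 = 0
y8 = y1 XNOR y4 = 1 XNOR 1 = 1
y9 = y4 AND y7 = 1 AND 0 = 0
y10 = y9 AND y8 = 0 AND 1 = 0

y2 = 1, y5 = 1, y10 = 0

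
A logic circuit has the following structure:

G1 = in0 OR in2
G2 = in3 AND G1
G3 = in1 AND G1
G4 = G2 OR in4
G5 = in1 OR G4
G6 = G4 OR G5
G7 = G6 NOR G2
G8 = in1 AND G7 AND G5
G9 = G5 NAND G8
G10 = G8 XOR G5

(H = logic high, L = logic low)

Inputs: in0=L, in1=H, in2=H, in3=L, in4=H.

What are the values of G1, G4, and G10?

G1 = H  G4 = H  G10 = H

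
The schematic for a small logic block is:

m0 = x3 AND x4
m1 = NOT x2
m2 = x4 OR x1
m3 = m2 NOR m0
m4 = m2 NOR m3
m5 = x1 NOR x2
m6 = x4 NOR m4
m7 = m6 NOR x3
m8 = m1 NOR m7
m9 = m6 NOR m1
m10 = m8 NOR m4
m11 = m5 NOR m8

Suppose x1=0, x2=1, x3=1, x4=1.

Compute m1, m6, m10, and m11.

m1 = 0; m6 = 0; m10 = 0; m11 = 0

m0 = x3 AND x4 = 1 AND 1 = 1
m1 = NOT x2 = NOT 1 = 0
m2 = x4 OR x1 = 1 OR 0 = 1
m3 = m2 NOR m0 = 1 NOR 1 = 0
m4 = m2 NOR m3 = 1 NOR 0 = 0
m5 = x1 NOR x2 = 0 NOR 1 = 0
m6 = x4 NOR m4 = 1 NOR 0 = 0
m7 = m6 NOR x3 = 0 NOR 1 = 0
m8 = m1 NOR m7 = 0 NOR 0 = 1
m10 = m8 NOR m4 = 1 NOR 0 = 0
m11 = m5 NOR m8 = 0 NOR 1 = 0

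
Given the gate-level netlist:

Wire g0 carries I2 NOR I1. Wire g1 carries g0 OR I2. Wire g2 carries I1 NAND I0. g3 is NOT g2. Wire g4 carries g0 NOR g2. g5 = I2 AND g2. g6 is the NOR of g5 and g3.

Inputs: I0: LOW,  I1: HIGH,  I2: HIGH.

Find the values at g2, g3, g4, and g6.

g0 = I2 NOR I1 = HIGH NOR HIGH = LOW
g2 = I1 NAND I0 = HIGH NAND LOW = HIGH
g3 = NOT g2 = NOT HIGH = LOW
g4 = g0 NOR g2 = LOW NOR HIGH = LOW
g5 = I2 AND g2 = HIGH AND HIGH = HIGH
g6 = g5 NOR g3 = HIGH NOR LOW = LOW

g2 = HIGH, g3 = LOW, g4 = LOW, g6 = LOW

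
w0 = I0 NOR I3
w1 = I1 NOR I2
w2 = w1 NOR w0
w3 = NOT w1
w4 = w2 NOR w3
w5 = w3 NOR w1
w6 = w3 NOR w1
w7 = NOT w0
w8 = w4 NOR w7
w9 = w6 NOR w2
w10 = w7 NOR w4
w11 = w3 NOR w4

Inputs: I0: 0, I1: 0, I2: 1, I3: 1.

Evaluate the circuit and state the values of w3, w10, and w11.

w3 = 1  w10 = 0  w11 = 0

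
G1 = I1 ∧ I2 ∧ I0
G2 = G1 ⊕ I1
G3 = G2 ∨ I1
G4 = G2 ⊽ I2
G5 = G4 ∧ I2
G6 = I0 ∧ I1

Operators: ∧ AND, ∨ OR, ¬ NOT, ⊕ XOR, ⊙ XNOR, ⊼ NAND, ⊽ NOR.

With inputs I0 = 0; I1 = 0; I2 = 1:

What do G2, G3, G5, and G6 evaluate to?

G1 = I1 AND I2 AND I0 = 0 AND 1 AND 0 = 0
G2 = G1 XOR I1 = 0 XOR 0 = 0
G3 = G2 OR I1 = 0 OR 0 = 0
G4 = G2 NOR I2 = 0 NOR 1 = 0
G5 = G4 AND I2 = 0 AND 1 = 0
G6 = I0 AND I1 = 0 AND 0 = 0

G2 = 0  G3 = 0  G5 = 0  G6 = 0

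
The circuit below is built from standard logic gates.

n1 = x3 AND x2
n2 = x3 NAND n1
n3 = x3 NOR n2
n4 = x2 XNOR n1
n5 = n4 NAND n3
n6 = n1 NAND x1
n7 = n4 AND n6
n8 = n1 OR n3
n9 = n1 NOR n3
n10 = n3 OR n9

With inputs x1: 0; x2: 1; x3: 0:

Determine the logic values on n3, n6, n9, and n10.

n3 = 0; n6 = 1; n9 = 1; n10 = 1

n1 = x3 AND x2 = 0 AND 1 = 0
n2 = x3 NAND n1 = 0 NAND 0 = 1
n3 = x3 NOR n2 = 0 NOR 1 = 0
n6 = n1 NAND x1 = 0 NAND 0 = 1
n9 = n1 NOR n3 = 0 NOR 0 = 1
n10 = n3 OR n9 = 0 OR 1 = 1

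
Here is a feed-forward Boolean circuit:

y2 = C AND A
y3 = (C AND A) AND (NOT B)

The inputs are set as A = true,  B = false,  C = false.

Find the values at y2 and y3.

y2 = false, y3 = false

y2 = false AND true = false
y3 = (false AND true) AND (NOT false) = false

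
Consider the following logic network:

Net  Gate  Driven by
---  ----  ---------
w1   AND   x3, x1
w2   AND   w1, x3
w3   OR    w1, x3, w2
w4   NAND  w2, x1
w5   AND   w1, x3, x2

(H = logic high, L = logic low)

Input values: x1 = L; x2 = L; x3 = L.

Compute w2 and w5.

w2 = L, w5 = L

w1 = x3 AND x1 = L AND L = L
w2 = w1 AND x3 = L AND L = L
w5 = w1 AND x3 AND x2 = L AND L AND L = L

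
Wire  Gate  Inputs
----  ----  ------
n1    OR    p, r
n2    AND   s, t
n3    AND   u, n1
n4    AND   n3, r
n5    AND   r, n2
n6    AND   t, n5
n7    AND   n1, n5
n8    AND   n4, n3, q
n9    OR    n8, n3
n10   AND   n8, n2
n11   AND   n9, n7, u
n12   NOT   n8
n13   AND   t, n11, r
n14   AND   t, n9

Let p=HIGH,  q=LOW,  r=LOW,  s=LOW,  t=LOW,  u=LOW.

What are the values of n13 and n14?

n1 = p OR r = HIGH OR LOW = HIGH
n2 = s AND t = LOW AND LOW = LOW
n3 = u AND n1 = LOW AND HIGH = LOW
n4 = n3 AND r = LOW AND LOW = LOW
n5 = r AND n2 = LOW AND LOW = LOW
n7 = n1 AND n5 = HIGH AND LOW = LOW
n8 = n4 AND n3 AND q = LOW AND LOW AND LOW = LOW
n9 = n8 OR n3 = LOW OR LOW = LOW
n11 = n9 AND n7 AND u = LOW AND LOW AND LOW = LOW
n13 = t AND n11 AND r = LOW AND LOW AND LOW = LOW
n14 = t AND n9 = LOW AND LOW = LOW

n13 = LOW, n14 = LOW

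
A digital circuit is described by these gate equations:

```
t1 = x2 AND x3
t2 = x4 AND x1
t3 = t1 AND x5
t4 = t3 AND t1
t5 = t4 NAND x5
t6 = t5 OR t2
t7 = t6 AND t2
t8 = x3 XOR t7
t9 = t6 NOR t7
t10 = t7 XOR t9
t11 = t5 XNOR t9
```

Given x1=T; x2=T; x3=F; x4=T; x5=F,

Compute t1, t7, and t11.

t1 = F  t7 = T  t11 = F

t1 = x2 AND x3 = T AND F = F
t2 = x4 AND x1 = T AND T = T
t3 = t1 AND x5 = F AND F = F
t4 = t3 AND t1 = F AND F = F
t5 = t4 NAND x5 = F NAND F = T
t6 = t5 OR t2 = T OR T = T
t7 = t6 AND t2 = T AND T = T
t9 = t6 NOR t7 = T NOR T = F
t11 = t5 XNOR t9 = T XNOR F = F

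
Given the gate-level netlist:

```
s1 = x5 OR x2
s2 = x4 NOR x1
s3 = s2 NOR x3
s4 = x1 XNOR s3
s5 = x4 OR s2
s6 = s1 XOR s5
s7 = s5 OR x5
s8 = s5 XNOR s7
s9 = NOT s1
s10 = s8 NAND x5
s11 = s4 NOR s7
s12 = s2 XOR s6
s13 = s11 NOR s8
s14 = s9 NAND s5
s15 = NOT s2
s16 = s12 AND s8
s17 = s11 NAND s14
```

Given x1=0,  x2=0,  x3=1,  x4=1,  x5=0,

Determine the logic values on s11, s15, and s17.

s1 = x5 OR x2 = 0 OR 0 = 0
s2 = x4 NOR x1 = 1 NOR 0 = 0
s3 = s2 NOR x3 = 0 NOR 1 = 0
s4 = x1 XNOR s3 = 0 XNOR 0 = 1
s5 = x4 OR s2 = 1 OR 0 = 1
s7 = s5 OR x5 = 1 OR 0 = 1
s9 = NOT s1 = NOT 0 = 1
s11 = s4 NOR s7 = 1 NOR 1 = 0
s14 = s9 NAND s5 = 1 NAND 1 = 0
s15 = NOT s2 = NOT 0 = 1
s17 = s11 NAND s14 = 0 NAND 0 = 1

s11 = 0, s15 = 1, s17 = 1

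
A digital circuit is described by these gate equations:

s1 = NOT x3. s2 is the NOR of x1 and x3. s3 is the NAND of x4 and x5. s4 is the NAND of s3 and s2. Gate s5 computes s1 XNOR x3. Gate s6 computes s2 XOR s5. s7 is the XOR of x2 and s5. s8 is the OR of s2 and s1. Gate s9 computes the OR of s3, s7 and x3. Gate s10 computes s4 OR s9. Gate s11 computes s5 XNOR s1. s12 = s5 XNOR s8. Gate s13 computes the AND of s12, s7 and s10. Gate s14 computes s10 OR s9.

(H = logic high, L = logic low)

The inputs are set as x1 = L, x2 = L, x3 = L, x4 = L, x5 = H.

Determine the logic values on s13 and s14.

s1 = NOT x3 = NOT L = H
s2 = x1 NOR x3 = L NOR L = H
s3 = x4 NAND x5 = L NAND H = H
s4 = s3 NAND s2 = H NAND H = L
s5 = s1 XNOR x3 = H XNOR L = L
s7 = x2 XOR s5 = L XOR L = L
s8 = s2 OR s1 = H OR H = H
s9 = s3 OR s7 OR x3 = H OR L OR L = H
s10 = s4 OR s9 = L OR H = H
s12 = s5 XNOR s8 = L XNOR H = L
s13 = s12 AND s7 AND s10 = L AND L AND H = L
s14 = s10 OR s9 = H OR H = H

s13 = L  s14 = H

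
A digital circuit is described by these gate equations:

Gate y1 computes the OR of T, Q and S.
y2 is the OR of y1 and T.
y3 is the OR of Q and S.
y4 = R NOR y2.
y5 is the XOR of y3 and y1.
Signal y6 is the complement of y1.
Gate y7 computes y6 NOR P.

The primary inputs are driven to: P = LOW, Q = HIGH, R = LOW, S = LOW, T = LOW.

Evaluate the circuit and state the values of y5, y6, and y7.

y5 = LOW  y6 = LOW  y7 = HIGH

y1 = T OR Q OR S = LOW OR HIGH OR LOW = HIGH
y3 = Q OR S = HIGH OR LOW = HIGH
y5 = y3 XOR y1 = HIGH XOR HIGH = LOW
y6 = NOT y1 = NOT HIGH = LOW
y7 = y6 NOR P = LOW NOR LOW = HIGH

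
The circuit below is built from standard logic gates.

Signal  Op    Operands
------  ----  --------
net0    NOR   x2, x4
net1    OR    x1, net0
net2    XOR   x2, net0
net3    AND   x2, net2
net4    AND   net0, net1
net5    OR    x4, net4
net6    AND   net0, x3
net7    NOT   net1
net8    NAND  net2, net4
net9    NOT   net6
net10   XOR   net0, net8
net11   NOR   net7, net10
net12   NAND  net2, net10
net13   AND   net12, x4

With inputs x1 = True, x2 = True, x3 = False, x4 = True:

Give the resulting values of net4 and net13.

net4 = False  net13 = False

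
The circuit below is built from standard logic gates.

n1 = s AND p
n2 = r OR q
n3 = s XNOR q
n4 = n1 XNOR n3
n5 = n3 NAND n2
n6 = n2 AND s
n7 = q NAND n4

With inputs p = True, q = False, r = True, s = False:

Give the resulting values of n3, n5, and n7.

n1 = s AND p = False AND True = False
n2 = r OR q = True OR False = True
n3 = s XNOR q = False XNOR False = True
n4 = n1 XNOR n3 = False XNOR True = False
n5 = n3 NAND n2 = True NAND True = False
n7 = q NAND n4 = False NAND False = True

n3 = True  n5 = False  n7 = True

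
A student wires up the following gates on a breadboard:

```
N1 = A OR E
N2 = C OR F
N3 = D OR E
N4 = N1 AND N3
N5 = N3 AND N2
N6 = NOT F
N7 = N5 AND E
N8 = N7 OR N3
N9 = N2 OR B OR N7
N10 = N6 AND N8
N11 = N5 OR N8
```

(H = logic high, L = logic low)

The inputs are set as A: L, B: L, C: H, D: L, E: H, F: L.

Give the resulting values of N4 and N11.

N4 = H; N11 = H

N1 = A OR E = L OR H = H
N2 = C OR F = H OR L = H
N3 = D OR E = L OR H = H
N4 = N1 AND N3 = H AND H = H
N5 = N3 AND N2 = H AND H = H
N7 = N5 AND E = H AND H = H
N8 = N7 OR N3 = H OR H = H
N11 = N5 OR N8 = H OR H = H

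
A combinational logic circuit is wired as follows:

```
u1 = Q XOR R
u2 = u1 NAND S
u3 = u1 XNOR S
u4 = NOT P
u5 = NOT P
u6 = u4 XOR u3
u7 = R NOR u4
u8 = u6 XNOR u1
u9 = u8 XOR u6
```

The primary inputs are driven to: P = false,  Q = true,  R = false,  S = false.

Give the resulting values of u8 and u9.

u1 = Q XOR R = true XOR false = true
u3 = u1 XNOR S = true XNOR false = false
u4 = NOT P = NOT false = true
u6 = u4 XOR u3 = true XOR false = true
u8 = u6 XNOR u1 = true XNOR true = true
u9 = u8 XOR u6 = true XOR true = false

u8 = true; u9 = false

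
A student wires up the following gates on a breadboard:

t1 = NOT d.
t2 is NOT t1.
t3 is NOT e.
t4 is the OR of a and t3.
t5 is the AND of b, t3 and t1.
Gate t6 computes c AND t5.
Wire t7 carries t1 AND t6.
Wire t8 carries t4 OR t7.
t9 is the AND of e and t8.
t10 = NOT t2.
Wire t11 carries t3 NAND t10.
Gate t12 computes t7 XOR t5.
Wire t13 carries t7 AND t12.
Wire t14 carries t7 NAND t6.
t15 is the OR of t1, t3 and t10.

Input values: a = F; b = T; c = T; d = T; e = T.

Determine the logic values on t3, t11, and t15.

t3 = F  t11 = T  t15 = F

t1 = NOT d = NOT T = F
t2 = NOT t1 = NOT F = T
t3 = NOT e = NOT T = F
t10 = NOT t2 = NOT T = F
t11 = t3 NAND t10 = F NAND F = T
t15 = t1 OR t3 OR t10 = F OR F OR F = F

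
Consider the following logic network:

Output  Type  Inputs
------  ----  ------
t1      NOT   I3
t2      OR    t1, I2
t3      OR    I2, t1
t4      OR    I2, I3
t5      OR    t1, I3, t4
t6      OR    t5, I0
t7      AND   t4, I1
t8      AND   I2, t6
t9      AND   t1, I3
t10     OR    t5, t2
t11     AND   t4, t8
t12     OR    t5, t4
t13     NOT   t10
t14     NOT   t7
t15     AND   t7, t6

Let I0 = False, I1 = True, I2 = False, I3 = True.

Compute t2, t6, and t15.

t2 = False; t6 = True; t15 = True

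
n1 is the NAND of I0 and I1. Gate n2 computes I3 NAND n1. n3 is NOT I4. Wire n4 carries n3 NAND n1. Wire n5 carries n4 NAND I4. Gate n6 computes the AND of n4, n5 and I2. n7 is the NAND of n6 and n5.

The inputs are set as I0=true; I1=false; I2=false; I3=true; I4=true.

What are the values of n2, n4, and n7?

n1 = I0 NAND I1 = true NAND false = true
n2 = I3 NAND n1 = true NAND true = false
n3 = NOT I4 = NOT true = false
n4 = n3 NAND n1 = false NAND true = true
n5 = n4 NAND I4 = true NAND true = false
n6 = n4 AND n5 AND I2 = true AND false AND false = false
n7 = n6 NAND n5 = false NAND false = true

n2 = false; n4 = true; n7 = true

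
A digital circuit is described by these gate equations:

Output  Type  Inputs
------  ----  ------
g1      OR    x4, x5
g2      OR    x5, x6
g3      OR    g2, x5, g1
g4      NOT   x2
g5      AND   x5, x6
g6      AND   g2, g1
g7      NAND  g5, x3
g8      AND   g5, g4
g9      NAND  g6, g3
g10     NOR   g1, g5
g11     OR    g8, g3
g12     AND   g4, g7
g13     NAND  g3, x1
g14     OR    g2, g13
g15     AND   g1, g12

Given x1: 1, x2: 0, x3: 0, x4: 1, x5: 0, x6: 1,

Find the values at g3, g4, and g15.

g3 = 1  g4 = 1  g15 = 1

g1 = x4 OR x5 = 1 OR 0 = 1
g2 = x5 OR x6 = 0 OR 1 = 1
g3 = g2 OR x5 OR g1 = 1 OR 0 OR 1 = 1
g4 = NOT x2 = NOT 0 = 1
g5 = x5 AND x6 = 0 AND 1 = 0
g7 = g5 NAND x3 = 0 NAND 0 = 1
g12 = g4 AND g7 = 1 AND 1 = 1
g15 = g1 AND g12 = 1 AND 1 = 1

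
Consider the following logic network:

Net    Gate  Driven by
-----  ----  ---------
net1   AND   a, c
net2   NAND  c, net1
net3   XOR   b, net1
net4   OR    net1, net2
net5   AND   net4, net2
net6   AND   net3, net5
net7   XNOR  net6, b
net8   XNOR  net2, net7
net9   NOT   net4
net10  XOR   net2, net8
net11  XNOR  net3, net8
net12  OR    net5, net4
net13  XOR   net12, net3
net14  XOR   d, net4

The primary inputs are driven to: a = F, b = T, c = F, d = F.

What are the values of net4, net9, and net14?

net4 = T; net9 = F; net14 = T

net1 = a AND c = F AND F = F
net2 = c NAND net1 = F NAND F = T
net4 = net1 OR net2 = F OR T = T
net9 = NOT net4 = NOT T = F
net14 = d XOR net4 = F XOR T = T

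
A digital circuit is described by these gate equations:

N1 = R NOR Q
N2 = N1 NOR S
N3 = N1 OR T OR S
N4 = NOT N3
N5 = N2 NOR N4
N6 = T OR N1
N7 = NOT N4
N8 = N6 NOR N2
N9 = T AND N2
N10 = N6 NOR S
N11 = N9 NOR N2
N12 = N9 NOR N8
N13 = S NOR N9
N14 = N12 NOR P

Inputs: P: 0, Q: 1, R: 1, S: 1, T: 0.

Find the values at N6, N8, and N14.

N6 = 0; N8 = 1; N14 = 1

N1 = R NOR Q = 1 NOR 1 = 0
N2 = N1 NOR S = 0 NOR 1 = 0
N6 = T OR N1 = 0 OR 0 = 0
N8 = N6 NOR N2 = 0 NOR 0 = 1
N9 = T AND N2 = 0 AND 0 = 0
N12 = N9 NOR N8 = 0 NOR 1 = 0
N14 = N12 NOR P = 0 NOR 0 = 1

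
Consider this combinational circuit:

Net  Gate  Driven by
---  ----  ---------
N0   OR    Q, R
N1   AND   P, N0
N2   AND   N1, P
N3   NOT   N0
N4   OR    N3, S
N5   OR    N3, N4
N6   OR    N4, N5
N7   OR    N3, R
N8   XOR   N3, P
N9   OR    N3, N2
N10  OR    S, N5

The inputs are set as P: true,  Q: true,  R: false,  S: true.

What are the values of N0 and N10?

N0 = true; N10 = true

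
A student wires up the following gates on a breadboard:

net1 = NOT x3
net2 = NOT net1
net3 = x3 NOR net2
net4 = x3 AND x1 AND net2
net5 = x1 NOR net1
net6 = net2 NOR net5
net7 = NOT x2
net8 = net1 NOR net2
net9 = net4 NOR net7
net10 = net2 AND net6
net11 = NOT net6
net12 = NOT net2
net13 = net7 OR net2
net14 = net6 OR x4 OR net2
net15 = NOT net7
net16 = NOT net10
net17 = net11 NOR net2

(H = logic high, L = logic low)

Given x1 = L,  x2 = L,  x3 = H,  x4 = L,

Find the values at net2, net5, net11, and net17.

net2 = H; net5 = H; net11 = H; net17 = L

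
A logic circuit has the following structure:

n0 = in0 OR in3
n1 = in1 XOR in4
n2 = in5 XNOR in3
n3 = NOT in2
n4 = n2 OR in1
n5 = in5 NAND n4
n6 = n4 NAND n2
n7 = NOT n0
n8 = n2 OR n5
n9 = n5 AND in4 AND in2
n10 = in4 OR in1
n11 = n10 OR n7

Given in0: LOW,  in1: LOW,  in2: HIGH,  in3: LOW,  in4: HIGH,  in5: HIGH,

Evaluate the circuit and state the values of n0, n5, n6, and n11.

n0 = LOW, n5 = HIGH, n6 = HIGH, n11 = HIGH

n0 = in0 OR in3 = LOW OR LOW = LOW
n2 = in5 XNOR in3 = HIGH XNOR LOW = LOW
n4 = n2 OR in1 = LOW OR LOW = LOW
n5 = in5 NAND n4 = HIGH NAND LOW = HIGH
n6 = n4 NAND n2 = LOW NAND LOW = HIGH
n7 = NOT n0 = NOT LOW = HIGH
n10 = in4 OR in1 = HIGH OR LOW = HIGH
n11 = n10 OR n7 = HIGH OR HIGH = HIGH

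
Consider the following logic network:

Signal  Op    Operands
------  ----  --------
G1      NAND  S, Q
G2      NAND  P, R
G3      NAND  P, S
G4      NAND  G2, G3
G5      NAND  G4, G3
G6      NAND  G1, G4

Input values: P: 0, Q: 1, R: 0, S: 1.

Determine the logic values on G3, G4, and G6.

G3 = 1; G4 = 0; G6 = 1

G1 = S NAND Q = 1 NAND 1 = 0
G2 = P NAND R = 0 NAND 0 = 1
G3 = P NAND S = 0 NAND 1 = 1
G4 = G2 NAND G3 = 1 NAND 1 = 0
G6 = G1 NAND G4 = 0 NAND 0 = 1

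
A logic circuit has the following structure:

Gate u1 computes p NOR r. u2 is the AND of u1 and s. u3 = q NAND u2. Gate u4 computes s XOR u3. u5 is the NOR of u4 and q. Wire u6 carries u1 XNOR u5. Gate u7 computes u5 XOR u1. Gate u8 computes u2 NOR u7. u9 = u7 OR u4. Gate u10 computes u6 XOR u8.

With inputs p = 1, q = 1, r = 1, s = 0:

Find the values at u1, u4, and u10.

u1 = 0; u4 = 1; u10 = 0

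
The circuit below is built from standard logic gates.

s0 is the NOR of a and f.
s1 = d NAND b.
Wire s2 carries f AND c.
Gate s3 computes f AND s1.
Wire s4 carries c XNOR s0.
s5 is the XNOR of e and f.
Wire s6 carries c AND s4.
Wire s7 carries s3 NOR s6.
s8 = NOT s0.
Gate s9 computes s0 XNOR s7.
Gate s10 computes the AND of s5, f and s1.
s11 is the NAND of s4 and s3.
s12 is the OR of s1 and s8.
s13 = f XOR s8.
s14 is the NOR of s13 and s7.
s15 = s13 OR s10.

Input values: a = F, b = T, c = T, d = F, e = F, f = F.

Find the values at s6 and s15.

s6 = T  s15 = F

s0 = a NOR f = F NOR F = T
s1 = d NAND b = F NAND T = T
s4 = c XNOR s0 = T XNOR T = T
s5 = e XNOR f = F XNOR F = T
s6 = c AND s4 = T AND T = T
s8 = NOT s0 = NOT T = F
s10 = s5 AND f AND s1 = T AND F AND T = F
s13 = f XOR s8 = F XOR F = F
s15 = s13 OR s10 = F OR F = F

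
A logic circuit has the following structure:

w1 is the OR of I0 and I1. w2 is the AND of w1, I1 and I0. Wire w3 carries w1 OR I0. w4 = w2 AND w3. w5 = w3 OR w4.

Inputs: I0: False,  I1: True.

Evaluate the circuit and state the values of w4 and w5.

w4 = False; w5 = True

w1 = I0 OR I1 = False OR True = True
w2 = w1 AND I1 AND I0 = True AND True AND False = False
w3 = w1 OR I0 = True OR False = True
w4 = w2 AND w3 = False AND True = False
w5 = w3 OR w4 = True OR False = True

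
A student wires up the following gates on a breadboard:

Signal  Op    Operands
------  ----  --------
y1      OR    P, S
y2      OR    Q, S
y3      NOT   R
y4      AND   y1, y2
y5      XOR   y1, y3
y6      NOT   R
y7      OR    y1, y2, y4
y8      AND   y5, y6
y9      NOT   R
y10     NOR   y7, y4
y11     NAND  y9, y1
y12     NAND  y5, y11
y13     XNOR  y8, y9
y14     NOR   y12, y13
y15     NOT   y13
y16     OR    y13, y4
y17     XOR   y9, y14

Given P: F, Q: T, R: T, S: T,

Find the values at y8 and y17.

y1 = P OR S = F OR T = T
y3 = NOT R = NOT T = F
y5 = y1 XOR y3 = T XOR F = T
y6 = NOT R = NOT T = F
y8 = y5 AND y6 = T AND F = F
y9 = NOT R = NOT T = F
y11 = y9 NAND y1 = F NAND T = T
y12 = y5 NAND y11 = T NAND T = F
y13 = y8 XNOR y9 = F XNOR F = T
y14 = y12 NOR y13 = F NOR T = F
y17 = y9 XOR y14 = F XOR F = F

y8 = F, y17 = F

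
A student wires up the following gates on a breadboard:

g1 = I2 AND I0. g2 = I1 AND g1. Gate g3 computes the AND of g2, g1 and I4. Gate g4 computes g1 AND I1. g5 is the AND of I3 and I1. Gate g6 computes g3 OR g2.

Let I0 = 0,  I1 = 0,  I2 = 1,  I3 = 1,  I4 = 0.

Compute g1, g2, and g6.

g1 = 0, g2 = 0, g6 = 0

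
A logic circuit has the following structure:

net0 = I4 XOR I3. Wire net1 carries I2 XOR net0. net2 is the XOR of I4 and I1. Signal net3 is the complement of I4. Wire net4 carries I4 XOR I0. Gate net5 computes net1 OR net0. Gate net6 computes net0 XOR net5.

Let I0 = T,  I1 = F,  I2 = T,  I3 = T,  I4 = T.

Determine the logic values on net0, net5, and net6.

net0 = I4 XOR I3 = T XOR T = F
net1 = I2 XOR net0 = T XOR F = T
net5 = net1 OR net0 = T OR F = T
net6 = net0 XOR net5 = F XOR T = T

net0 = F, net5 = T, net6 = T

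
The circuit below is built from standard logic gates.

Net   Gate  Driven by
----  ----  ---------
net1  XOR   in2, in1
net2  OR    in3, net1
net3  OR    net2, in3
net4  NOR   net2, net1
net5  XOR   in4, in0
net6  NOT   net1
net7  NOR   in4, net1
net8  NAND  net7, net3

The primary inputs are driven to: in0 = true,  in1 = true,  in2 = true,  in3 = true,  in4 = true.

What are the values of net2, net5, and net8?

net2 = true  net5 = false  net8 = true

net1 = in2 XOR in1 = true XOR true = false
net2 = in3 OR net1 = true OR false = true
net3 = net2 OR in3 = true OR true = true
net5 = in4 XOR in0 = true XOR true = false
net7 = in4 NOR net1 = true NOR false = false
net8 = net7 NAND net3 = false NAND true = true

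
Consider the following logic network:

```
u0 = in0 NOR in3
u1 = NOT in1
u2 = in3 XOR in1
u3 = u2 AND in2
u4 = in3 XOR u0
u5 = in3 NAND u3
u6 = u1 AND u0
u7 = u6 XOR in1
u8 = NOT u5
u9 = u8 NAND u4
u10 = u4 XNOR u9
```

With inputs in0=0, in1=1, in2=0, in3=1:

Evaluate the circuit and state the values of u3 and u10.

u3 = 0, u10 = 1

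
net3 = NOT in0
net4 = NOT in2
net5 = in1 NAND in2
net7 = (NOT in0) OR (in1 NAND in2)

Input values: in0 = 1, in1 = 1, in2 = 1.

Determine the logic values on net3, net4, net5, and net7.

net3 = NOT 1 = 0
net4 = NOT 1 = 0
net5 = 1 NAND 1 = 0
net7 = (NOT 1) OR (1 NAND 1) = 0

net3 = 0, net4 = 0, net5 = 0, net7 = 0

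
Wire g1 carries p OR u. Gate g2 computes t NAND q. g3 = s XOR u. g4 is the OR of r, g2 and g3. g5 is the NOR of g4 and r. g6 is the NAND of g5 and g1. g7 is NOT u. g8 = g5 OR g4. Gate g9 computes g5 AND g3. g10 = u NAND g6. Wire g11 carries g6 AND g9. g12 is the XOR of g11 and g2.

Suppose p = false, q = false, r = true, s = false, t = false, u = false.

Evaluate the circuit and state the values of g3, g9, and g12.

g3 = false, g9 = false, g12 = true

g1 = p OR u = false OR false = false
g2 = t NAND q = false NAND false = true
g3 = s XOR u = false XOR false = false
g4 = r OR g2 OR g3 = true OR true OR false = true
g5 = g4 NOR r = true NOR true = false
g6 = g5 NAND g1 = false NAND false = true
g9 = g5 AND g3 = false AND false = false
g11 = g6 AND g9 = true AND false = false
g12 = g11 XOR g2 = false XOR true = true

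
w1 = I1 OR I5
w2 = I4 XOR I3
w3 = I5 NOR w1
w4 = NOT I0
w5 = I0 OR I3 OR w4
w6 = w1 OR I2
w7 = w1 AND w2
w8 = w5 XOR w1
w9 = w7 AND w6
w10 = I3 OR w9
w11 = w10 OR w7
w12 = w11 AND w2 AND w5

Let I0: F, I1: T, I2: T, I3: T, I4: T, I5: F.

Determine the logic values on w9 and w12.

w9 = F, w12 = F

w1 = I1 OR I5 = T OR F = T
w2 = I4 XOR I3 = T XOR T = F
w4 = NOT I0 = NOT F = T
w5 = I0 OR I3 OR w4 = F OR T OR T = T
w6 = w1 OR I2 = T OR T = T
w7 = w1 AND w2 = T AND F = F
w9 = w7 AND w6 = F AND T = F
w10 = I3 OR w9 = T OR F = T
w11 = w10 OR w7 = T OR F = T
w12 = w11 AND w2 AND w5 = T AND F AND T = F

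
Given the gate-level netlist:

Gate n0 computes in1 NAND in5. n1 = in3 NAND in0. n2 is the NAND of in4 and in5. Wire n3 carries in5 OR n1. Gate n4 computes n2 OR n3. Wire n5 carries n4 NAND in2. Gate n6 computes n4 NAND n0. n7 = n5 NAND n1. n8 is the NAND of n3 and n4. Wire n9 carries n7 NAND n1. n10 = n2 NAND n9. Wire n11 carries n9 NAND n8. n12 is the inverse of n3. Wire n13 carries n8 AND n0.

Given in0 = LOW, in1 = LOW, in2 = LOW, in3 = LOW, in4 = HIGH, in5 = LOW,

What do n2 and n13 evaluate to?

n0 = in1 NAND in5 = LOW NAND LOW = HIGH
n1 = in3 NAND in0 = LOW NAND LOW = HIGH
n2 = in4 NAND in5 = HIGH NAND LOW = HIGH
n3 = in5 OR n1 = LOW OR HIGH = HIGH
n4 = n2 OR n3 = HIGH OR HIGH = HIGH
n8 = n3 NAND n4 = HIGH NAND HIGH = LOW
n13 = n8 AND n0 = LOW AND HIGH = LOW

n2 = HIGH; n13 = LOW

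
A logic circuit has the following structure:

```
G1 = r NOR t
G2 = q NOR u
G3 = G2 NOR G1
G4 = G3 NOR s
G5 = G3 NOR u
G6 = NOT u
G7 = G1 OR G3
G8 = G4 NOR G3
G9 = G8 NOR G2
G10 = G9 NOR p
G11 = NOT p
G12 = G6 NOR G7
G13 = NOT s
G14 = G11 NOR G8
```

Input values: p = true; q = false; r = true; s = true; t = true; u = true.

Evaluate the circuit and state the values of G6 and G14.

G1 = r NOR t = true NOR true = false
G2 = q NOR u = false NOR true = false
G3 = G2 NOR G1 = false NOR false = true
G4 = G3 NOR s = true NOR true = false
G6 = NOT u = NOT true = false
G8 = G4 NOR G3 = false NOR true = false
G11 = NOT p = NOT true = false
G14 = G11 NOR G8 = false NOR false = true

G6 = false, G14 = true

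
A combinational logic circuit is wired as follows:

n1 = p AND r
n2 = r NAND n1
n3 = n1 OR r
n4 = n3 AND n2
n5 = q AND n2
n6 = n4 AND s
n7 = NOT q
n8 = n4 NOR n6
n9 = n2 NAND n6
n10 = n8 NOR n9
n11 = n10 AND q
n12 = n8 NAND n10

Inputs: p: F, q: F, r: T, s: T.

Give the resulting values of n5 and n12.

n5 = F; n12 = T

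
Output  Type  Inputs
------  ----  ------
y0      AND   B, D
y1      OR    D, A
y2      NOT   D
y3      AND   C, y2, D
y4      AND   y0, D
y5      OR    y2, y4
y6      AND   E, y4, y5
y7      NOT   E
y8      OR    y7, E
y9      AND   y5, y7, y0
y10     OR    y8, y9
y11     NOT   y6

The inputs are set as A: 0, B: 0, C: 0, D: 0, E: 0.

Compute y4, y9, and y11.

y0 = B AND D = 0 AND 0 = 0
y2 = NOT D = NOT 0 = 1
y4 = y0 AND D = 0 AND 0 = 0
y5 = y2 OR y4 = 1 OR 0 = 1
y6 = E AND y4 AND y5 = 0 AND 0 AND 1 = 0
y7 = NOT E = NOT 0 = 1
y9 = y5 AND y7 AND y0 = 1 AND 1 AND 0 = 0
y11 = NOT y6 = NOT 0 = 1

y4 = 0, y9 = 0, y11 = 1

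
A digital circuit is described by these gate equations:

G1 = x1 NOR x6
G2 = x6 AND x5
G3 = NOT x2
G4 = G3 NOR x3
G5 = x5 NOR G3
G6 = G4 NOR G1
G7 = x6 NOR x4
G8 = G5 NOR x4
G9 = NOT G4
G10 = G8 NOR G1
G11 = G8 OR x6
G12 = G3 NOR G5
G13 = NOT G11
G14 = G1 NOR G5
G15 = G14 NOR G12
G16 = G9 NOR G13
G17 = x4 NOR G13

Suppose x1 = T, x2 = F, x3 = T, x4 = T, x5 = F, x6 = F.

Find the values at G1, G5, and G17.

G1 = F, G5 = F, G17 = F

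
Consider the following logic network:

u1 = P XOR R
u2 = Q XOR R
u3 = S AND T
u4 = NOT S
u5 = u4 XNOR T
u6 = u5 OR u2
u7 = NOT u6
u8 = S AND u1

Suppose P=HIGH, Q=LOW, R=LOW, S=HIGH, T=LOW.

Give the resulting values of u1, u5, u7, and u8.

u1 = HIGH, u5 = HIGH, u7 = LOW, u8 = HIGH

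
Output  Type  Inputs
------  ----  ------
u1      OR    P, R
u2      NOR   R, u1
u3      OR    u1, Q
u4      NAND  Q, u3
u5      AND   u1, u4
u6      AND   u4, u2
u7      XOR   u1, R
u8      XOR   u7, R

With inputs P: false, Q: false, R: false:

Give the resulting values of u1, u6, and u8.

u1 = P OR R = false OR false = false
u2 = R NOR u1 = false NOR false = true
u3 = u1 OR Q = false OR false = false
u4 = Q NAND u3 = false NAND false = true
u6 = u4 AND u2 = true AND true = true
u7 = u1 XOR R = false XOR false = false
u8 = u7 XOR R = false XOR false = false

u1 = false, u6 = true, u8 = false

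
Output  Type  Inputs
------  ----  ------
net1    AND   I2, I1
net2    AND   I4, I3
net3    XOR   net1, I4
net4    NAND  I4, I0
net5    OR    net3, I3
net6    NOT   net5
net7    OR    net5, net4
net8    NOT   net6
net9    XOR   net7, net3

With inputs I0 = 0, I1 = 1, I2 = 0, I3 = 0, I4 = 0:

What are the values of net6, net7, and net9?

net6 = 1; net7 = 1; net9 = 1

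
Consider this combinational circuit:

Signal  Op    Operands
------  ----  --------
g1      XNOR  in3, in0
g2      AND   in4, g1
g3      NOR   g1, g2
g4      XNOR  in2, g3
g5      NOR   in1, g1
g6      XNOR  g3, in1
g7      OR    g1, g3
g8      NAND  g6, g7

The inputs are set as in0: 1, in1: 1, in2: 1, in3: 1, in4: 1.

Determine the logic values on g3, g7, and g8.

g1 = in3 XNOR in0 = 1 XNOR 1 = 1
g2 = in4 AND g1 = 1 AND 1 = 1
g3 = g1 NOR g2 = 1 NOR 1 = 0
g6 = g3 XNOR in1 = 0 XNOR 1 = 0
g7 = g1 OR g3 = 1 OR 0 = 1
g8 = g6 NAND g7 = 0 NAND 1 = 1

g3 = 0, g7 = 1, g8 = 1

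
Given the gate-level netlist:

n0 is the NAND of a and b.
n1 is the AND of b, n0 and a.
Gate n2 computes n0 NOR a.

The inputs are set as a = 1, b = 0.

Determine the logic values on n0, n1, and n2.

n0 = a NAND b = 1 NAND 0 = 1
n1 = b AND n0 AND a = 0 AND 1 AND 1 = 0
n2 = n0 NOR a = 1 NOR 1 = 0

n0 = 1  n1 = 0  n2 = 0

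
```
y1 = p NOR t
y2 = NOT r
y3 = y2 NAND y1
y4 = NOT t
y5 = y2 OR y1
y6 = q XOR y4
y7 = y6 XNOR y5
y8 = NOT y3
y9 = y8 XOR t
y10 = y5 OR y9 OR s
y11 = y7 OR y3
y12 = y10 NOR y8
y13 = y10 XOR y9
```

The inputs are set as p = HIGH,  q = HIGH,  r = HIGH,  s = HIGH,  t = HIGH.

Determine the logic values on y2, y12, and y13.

y2 = LOW, y12 = LOW, y13 = LOW

y1 = p NOR t = HIGH NOR HIGH = LOW
y2 = NOT r = NOT HIGH = LOW
y3 = y2 NAND y1 = LOW NAND LOW = HIGH
y5 = y2 OR y1 = LOW OR LOW = LOW
y8 = NOT y3 = NOT HIGH = LOW
y9 = y8 XOR t = LOW XOR HIGH = HIGH
y10 = y5 OR y9 OR s = LOW OR HIGH OR HIGH = HIGH
y12 = y10 NOR y8 = HIGH NOR LOW = LOW
y13 = y10 XOR y9 = HIGH XOR HIGH = LOW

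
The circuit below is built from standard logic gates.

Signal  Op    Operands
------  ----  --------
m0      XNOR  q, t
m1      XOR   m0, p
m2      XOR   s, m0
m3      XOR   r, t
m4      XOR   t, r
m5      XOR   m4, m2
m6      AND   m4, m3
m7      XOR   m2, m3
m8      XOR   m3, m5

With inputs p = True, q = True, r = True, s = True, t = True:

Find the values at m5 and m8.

m5 = False; m8 = False

m0 = q XNOR t = True XNOR True = True
m2 = s XOR m0 = True XOR True = False
m3 = r XOR t = True XOR True = False
m4 = t XOR r = True XOR True = False
m5 = m4 XOR m2 = False XOR False = False
m8 = m3 XOR m5 = False XOR False = False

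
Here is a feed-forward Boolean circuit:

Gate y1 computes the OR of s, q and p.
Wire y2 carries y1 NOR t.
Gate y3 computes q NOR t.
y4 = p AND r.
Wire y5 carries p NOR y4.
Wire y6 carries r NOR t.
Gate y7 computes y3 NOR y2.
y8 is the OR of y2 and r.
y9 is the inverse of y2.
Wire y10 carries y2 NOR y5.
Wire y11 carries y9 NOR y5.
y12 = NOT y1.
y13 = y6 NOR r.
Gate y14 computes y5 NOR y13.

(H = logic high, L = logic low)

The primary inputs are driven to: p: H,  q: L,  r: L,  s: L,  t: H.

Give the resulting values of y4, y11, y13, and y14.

y4 = L  y11 = L  y13 = H  y14 = L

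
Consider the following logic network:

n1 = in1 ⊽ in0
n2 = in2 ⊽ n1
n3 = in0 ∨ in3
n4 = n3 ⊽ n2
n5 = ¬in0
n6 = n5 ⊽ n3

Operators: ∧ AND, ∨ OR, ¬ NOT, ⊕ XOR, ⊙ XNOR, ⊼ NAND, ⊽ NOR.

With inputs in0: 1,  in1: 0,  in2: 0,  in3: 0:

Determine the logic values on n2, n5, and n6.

n2 = 1  n5 = 0  n6 = 0

n1 = in1 NOR in0 = 0 NOR 1 = 0
n2 = in2 NOR n1 = 0 NOR 0 = 1
n3 = in0 OR in3 = 1 OR 0 = 1
n5 = NOT in0 = NOT 1 = 0
n6 = n5 NOR n3 = 0 NOR 1 = 0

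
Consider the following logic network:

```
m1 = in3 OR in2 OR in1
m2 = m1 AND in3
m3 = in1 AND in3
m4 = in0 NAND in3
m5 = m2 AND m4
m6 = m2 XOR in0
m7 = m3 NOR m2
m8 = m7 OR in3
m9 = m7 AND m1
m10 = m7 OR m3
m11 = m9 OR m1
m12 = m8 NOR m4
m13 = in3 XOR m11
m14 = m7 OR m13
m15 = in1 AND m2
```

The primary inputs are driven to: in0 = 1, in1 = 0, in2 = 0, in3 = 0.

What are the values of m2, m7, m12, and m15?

m1 = in3 OR in2 OR in1 = 0 OR 0 OR 0 = 0
m2 = m1 AND in3 = 0 AND 0 = 0
m3 = in1 AND in3 = 0 AND 0 = 0
m4 = in0 NAND in3 = 1 NAND 0 = 1
m7 = m3 NOR m2 = 0 NOR 0 = 1
m8 = m7 OR in3 = 1 OR 0 = 1
m12 = m8 NOR m4 = 1 NOR 1 = 0
m15 = in1 AND m2 = 0 AND 0 = 0

m2 = 0, m7 = 1, m12 = 0, m15 = 0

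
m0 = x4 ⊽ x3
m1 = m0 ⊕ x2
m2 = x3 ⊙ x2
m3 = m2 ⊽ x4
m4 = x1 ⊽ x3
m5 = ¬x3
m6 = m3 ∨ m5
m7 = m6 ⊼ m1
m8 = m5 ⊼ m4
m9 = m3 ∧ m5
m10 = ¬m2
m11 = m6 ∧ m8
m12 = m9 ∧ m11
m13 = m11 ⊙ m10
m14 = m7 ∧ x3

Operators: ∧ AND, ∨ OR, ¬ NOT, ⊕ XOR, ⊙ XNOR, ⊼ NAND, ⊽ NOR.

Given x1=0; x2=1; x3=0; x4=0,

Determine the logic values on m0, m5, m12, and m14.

m0 = x4 NOR x3 = 0 NOR 0 = 1
m1 = m0 XOR x2 = 1 XOR 1 = 0
m2 = x3 XNOR x2 = 0 XNOR 1 = 0
m3 = m2 NOR x4 = 0 NOR 0 = 1
m4 = x1 NOR x3 = 0 NOR 0 = 1
m5 = NOT x3 = NOT 0 = 1
m6 = m3 OR m5 = 1 OR 1 = 1
m7 = m6 NAND m1 = 1 NAND 0 = 1
m8 = m5 NAND m4 = 1 NAND 1 = 0
m9 = m3 AND m5 = 1 AND 1 = 1
m11 = m6 AND m8 = 1 AND 0 = 0
m12 = m9 AND m11 = 1 AND 0 = 0
m14 = m7 AND x3 = 1 AND 0 = 0

m0 = 1; m5 = 1; m12 = 0; m14 = 0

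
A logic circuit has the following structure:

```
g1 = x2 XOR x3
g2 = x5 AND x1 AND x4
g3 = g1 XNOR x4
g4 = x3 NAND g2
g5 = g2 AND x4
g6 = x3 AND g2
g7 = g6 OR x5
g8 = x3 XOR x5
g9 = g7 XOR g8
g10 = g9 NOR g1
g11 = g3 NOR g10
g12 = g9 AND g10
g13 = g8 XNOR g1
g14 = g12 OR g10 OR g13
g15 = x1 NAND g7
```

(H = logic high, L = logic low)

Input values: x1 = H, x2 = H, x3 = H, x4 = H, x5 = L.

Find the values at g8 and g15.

g2 = x5 AND x1 AND x4 = L AND H AND H = L
g6 = x3 AND g2 = H AND L = L
g7 = g6 OR x5 = L OR L = L
g8 = x3 XOR x5 = H XOR L = H
g15 = x1 NAND g7 = H NAND L = H

g8 = H, g15 = H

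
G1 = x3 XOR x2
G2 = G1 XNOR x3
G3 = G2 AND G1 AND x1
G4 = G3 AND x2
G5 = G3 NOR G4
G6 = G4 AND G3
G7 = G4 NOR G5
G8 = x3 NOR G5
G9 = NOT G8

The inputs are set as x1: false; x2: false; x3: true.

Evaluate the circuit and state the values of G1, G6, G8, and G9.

G1 = true; G6 = false; G8 = false; G9 = true

G1 = x3 XOR x2 = true XOR false = true
G2 = G1 XNOR x3 = true XNOR true = true
G3 = G2 AND G1 AND x1 = true AND true AND false = false
G4 = G3 AND x2 = false AND false = false
G5 = G3 NOR G4 = false NOR false = true
G6 = G4 AND G3 = false AND false = false
G8 = x3 NOR G5 = true NOR true = false
G9 = NOT G8 = NOT false = true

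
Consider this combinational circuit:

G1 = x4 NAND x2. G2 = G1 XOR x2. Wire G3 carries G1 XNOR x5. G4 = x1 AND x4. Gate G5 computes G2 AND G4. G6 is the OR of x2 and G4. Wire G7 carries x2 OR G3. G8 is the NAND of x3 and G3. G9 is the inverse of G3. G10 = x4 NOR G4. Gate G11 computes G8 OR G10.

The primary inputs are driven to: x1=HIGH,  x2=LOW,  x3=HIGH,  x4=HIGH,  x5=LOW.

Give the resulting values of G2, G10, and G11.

G2 = HIGH; G10 = LOW; G11 = HIGH

G1 = x4 NAND x2 = HIGH NAND LOW = HIGH
G2 = G1 XOR x2 = HIGH XOR LOW = HIGH
G3 = G1 XNOR x5 = HIGH XNOR LOW = LOW
G4 = x1 AND x4 = HIGH AND HIGH = HIGH
G8 = x3 NAND G3 = HIGH NAND LOW = HIGH
G10 = x4 NOR G4 = HIGH NOR HIGH = LOW
G11 = G8 OR G10 = HIGH OR LOW = HIGH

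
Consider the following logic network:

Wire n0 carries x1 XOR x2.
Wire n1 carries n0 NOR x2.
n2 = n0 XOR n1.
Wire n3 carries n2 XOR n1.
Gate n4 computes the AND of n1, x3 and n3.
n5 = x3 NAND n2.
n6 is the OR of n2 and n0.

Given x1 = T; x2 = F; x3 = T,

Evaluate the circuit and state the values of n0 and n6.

n0 = T; n6 = T

n0 = x1 XOR x2 = T XOR F = T
n1 = n0 NOR x2 = T NOR F = F
n2 = n0 XOR n1 = T XOR F = T
n6 = n2 OR n0 = T OR T = T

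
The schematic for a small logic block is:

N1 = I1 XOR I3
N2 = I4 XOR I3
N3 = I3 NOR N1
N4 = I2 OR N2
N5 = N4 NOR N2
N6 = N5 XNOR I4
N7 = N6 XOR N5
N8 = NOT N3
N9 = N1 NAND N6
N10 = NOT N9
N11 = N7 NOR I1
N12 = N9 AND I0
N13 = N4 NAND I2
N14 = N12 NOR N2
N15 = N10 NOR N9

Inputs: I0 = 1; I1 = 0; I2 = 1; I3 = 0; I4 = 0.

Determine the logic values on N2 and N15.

N1 = I1 XOR I3 = 0 XOR 0 = 0
N2 = I4 XOR I3 = 0 XOR 0 = 0
N4 = I2 OR N2 = 1 OR 0 = 1
N5 = N4 NOR N2 = 1 NOR 0 = 0
N6 = N5 XNOR I4 = 0 XNOR 0 = 1
N9 = N1 NAND N6 = 0 NAND 1 = 1
N10 = NOT N9 = NOT 1 = 0
N15 = N10 NOR N9 = 0 NOR 1 = 0

N2 = 0, N15 = 0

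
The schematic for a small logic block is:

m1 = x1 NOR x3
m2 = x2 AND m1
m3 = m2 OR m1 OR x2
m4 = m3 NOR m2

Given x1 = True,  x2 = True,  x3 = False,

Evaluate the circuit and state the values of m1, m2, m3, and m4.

m1 = x1 NOR x3 = True NOR False = False
m2 = x2 AND m1 = True AND False = False
m3 = m2 OR m1 OR x2 = False OR False OR True = True
m4 = m3 NOR m2 = True NOR False = False

m1 = False, m2 = False, m3 = True, m4 = False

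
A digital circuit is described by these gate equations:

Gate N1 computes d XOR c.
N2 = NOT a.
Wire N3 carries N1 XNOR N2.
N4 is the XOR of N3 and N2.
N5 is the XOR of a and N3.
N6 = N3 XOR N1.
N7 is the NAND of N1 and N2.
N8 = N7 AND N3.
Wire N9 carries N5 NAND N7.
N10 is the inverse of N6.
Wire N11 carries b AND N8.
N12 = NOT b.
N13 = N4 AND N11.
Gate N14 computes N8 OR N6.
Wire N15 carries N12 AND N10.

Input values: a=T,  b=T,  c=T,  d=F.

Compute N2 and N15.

N2 = F, N15 = F

N1 = d XOR c = F XOR T = T
N2 = NOT a = NOT T = F
N3 = N1 XNOR N2 = T XNOR F = F
N6 = N3 XOR N1 = F XOR T = T
N10 = NOT N6 = NOT T = F
N12 = NOT b = NOT T = F
N15 = N12 AND N10 = F AND F = F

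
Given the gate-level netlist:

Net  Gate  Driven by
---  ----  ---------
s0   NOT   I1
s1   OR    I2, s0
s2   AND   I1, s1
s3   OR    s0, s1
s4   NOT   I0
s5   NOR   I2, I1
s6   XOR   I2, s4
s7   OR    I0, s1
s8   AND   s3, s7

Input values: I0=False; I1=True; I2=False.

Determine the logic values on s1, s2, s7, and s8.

s0 = NOT I1 = NOT True = False
s1 = I2 OR s0 = False OR False = False
s2 = I1 AND s1 = True AND False = False
s3 = s0 OR s1 = False OR False = False
s7 = I0 OR s1 = False OR False = False
s8 = s3 AND s7 = False AND False = False

s1 = False, s2 = False, s7 = False, s8 = False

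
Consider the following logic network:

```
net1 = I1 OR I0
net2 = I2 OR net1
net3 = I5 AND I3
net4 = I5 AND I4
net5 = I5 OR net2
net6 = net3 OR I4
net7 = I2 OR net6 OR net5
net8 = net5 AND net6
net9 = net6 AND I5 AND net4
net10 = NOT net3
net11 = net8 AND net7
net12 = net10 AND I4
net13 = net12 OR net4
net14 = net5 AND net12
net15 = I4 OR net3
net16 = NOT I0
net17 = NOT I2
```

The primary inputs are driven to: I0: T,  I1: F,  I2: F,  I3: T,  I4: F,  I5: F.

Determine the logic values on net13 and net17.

net3 = I5 AND I3 = F AND T = F
net4 = I5 AND I4 = F AND F = F
net10 = NOT net3 = NOT F = T
net12 = net10 AND I4 = T AND F = F
net13 = net12 OR net4 = F OR F = F
net17 = NOT I2 = NOT F = T

net13 = F; net17 = T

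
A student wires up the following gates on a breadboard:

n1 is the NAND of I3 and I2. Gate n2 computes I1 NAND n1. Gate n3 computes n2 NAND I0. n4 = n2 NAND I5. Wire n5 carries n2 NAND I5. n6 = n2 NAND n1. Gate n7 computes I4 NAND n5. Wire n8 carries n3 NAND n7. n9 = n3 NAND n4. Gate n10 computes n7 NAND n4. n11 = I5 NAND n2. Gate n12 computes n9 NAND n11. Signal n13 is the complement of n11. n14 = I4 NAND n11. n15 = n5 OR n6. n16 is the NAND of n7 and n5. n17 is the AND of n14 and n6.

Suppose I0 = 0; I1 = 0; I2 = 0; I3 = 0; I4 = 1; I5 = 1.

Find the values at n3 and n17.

n3 = 1; n17 = 0

n1 = I3 NAND I2 = 0 NAND 0 = 1
n2 = I1 NAND n1 = 0 NAND 1 = 1
n3 = n2 NAND I0 = 1 NAND 0 = 1
n6 = n2 NAND n1 = 1 NAND 1 = 0
n11 = I5 NAND n2 = 1 NAND 1 = 0
n14 = I4 NAND n11 = 1 NAND 0 = 1
n17 = n14 AND n6 = 1 AND 0 = 0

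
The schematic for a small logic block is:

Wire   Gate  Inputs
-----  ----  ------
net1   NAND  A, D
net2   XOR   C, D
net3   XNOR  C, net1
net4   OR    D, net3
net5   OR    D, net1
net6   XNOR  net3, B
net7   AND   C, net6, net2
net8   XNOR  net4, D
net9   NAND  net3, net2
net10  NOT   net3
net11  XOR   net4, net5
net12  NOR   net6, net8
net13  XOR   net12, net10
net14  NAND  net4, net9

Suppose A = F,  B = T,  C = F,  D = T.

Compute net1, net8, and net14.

net1 = A NAND D = F NAND T = T
net2 = C XOR D = F XOR T = T
net3 = C XNOR net1 = F XNOR T = F
net4 = D OR net3 = T OR F = T
net8 = net4 XNOR D = T XNOR T = T
net9 = net3 NAND net2 = F NAND T = T
net14 = net4 NAND net9 = T NAND T = F

net1 = T, net8 = T, net14 = F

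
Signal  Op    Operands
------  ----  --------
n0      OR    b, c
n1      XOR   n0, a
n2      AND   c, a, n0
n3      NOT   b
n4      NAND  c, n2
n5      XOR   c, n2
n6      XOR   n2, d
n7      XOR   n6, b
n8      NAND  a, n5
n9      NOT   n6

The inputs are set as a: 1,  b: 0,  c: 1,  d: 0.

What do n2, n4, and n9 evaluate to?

n0 = b OR c = 0 OR 1 = 1
n2 = c AND a AND n0 = 1 AND 1 AND 1 = 1
n4 = c NAND n2 = 1 NAND 1 = 0
n6 = n2 XOR d = 1 XOR 0 = 1
n9 = NOT n6 = NOT 1 = 0

n2 = 1  n4 = 0  n9 = 0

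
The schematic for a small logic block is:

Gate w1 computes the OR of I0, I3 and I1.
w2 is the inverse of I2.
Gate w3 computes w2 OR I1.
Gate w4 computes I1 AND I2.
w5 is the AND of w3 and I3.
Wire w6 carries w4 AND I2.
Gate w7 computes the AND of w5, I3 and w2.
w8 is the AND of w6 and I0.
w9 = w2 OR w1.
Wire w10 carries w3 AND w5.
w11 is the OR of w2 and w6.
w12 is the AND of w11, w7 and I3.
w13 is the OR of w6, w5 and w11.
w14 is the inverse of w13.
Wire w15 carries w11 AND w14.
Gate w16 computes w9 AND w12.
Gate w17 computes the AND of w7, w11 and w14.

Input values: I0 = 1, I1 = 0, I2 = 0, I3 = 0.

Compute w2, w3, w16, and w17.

w2 = 1, w3 = 1, w16 = 0, w17 = 0

w1 = I0 OR I3 OR I1 = 1 OR 0 OR 0 = 1
w2 = NOT I2 = NOT 0 = 1
w3 = w2 OR I1 = 1 OR 0 = 1
w4 = I1 AND I2 = 0 AND 0 = 0
w5 = w3 AND I3 = 1 AND 0 = 0
w6 = w4 AND I2 = 0 AND 0 = 0
w7 = w5 AND I3 AND w2 = 0 AND 0 AND 1 = 0
w9 = w2 OR w1 = 1 OR 1 = 1
w11 = w2 OR w6 = 1 OR 0 = 1
w12 = w11 AND w7 AND I3 = 1 AND 0 AND 0 = 0
w13 = w6 OR w5 OR w11 = 0 OR 0 OR 1 = 1
w14 = NOT w13 = NOT 1 = 0
w16 = w9 AND w12 = 1 AND 0 = 0
w17 = w7 AND w11 AND w14 = 0 AND 1 AND 0 = 0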